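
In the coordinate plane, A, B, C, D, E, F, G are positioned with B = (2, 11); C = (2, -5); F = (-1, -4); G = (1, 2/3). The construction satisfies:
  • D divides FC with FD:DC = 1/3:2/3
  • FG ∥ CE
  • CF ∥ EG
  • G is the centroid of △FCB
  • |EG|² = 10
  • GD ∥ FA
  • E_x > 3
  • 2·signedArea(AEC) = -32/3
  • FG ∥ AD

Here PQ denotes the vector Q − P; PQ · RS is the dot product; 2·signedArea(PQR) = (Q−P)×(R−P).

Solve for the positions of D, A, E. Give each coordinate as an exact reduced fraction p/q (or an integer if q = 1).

1. D_x = 0  [D divides FC with FD:DC = 1/3:2/3]
2. D_y = -13/3  [D divides FC with FD:DC = 1/3:2/3]
   → D = (0, -13/3)
3. A_x = -2  [FG ∥ AD ∩ GD ∥ FA]
4. A_y = -9  [FG ∥ AD ∩ GD ∥ FA]
   → A = (-2, -9)
5. E_x = 4  [CF ∥ EG ∩ FG ∥ CE]
6. E_y = -1/3  [CF ∥ EG ∩ FG ∥ CE]
   → E = (4, -1/3)

A = (-2, -9)
D = (0, -13/3)
E = (4, -1/3)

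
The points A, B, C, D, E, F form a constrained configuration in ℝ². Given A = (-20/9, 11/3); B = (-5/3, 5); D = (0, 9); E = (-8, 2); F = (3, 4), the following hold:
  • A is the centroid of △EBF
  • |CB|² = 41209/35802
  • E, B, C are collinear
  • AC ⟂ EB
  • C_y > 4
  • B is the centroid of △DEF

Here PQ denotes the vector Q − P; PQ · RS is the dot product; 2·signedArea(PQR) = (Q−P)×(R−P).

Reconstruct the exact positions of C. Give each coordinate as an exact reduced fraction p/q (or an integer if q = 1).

1. C_x = -10487/3978  [E, B, C are collinear ∩ AC ⟂ EB]
2. C_y = 2007/442  [E, B, C are collinear ∩ AC ⟂ EB]
   → C = (-10487/3978, 2007/442)

C = (-10487/3978, 2007/442)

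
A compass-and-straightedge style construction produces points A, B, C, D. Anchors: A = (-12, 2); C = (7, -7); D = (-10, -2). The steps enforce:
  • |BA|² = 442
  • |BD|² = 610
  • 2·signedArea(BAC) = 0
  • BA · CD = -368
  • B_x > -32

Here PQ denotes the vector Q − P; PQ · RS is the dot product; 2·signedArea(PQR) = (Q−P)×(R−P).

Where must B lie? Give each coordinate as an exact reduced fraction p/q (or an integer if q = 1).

B = (-31, 11)

1. B_x = -31  [2·signedArea(BAC) = 0 ∩ BA · CD = -368]
2. B_y = 11  [2·signedArea(BAC) = 0 ∩ BA · CD = -368]
   → B = (-31, 11)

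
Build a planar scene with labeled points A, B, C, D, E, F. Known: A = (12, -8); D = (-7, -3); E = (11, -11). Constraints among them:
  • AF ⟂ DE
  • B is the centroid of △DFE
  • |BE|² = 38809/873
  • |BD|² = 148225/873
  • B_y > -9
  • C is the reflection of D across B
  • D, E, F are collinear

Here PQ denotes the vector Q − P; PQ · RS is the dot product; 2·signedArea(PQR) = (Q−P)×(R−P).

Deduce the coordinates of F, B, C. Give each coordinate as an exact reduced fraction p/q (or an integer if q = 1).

B = (476/97, -2413/291)
C = (1631/97, -3953/291)
F = (1040/97, -1055/97)

1. F_x = 1040/97  [D, E, F are collinear ∩ AF ⟂ DE]
2. F_y = -1055/97  [D, E, F are collinear ∩ AF ⟂ DE]
   → F = (1040/97, -1055/97)
3. B_x = 476/97  [B is the centroid of △DFE]
4. B_y = -2413/291  [B is the centroid of △DFE]
   → B = (476/97, -2413/291)
5. C_x = 1631/97  [C is the reflection of D across B]
6. C_y = -3953/291  [C is the reflection of D across B]
   → C = (1631/97, -3953/291)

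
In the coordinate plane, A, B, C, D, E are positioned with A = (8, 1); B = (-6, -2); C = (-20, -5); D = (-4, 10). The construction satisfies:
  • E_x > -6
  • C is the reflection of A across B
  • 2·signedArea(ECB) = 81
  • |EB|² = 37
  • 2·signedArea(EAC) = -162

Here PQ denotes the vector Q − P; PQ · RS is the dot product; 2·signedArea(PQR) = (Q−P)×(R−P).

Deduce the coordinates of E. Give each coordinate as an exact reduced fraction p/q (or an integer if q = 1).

1. E_x = -5  [line 6·x + -28·y + 142 = 0 ∩ |EB|² = 37]
2. E_y = 4  [line 6·x + -28·y + 142 = 0 ∩ |EB|² = 37]
   → E = (-5, 4)

E = (-5, 4)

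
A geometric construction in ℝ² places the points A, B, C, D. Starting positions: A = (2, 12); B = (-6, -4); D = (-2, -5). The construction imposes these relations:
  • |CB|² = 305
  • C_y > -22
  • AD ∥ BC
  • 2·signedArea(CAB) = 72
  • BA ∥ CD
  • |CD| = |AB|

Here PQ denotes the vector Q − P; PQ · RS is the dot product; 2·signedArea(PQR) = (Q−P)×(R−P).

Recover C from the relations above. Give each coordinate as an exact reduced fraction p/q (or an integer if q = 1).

C = (-10, -21)

1. C_x = -10  [BA ∥ CD ∩ AD ∥ BC]
2. C_y = -21  [BA ∥ CD ∩ AD ∥ BC]
   → C = (-10, -21)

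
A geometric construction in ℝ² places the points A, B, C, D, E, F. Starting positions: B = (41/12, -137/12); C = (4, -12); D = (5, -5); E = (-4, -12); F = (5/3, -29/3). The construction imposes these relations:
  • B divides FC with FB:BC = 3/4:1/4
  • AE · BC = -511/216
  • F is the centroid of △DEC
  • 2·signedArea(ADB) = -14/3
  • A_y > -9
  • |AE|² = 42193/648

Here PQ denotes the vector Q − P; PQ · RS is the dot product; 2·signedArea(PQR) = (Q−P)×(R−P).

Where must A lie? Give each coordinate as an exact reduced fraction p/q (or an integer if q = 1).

A = (121/36, -313/36)

1. A_x = 121/36  [2·signedArea(ADB) = -14/3 ∩ AE · BC = -511/216]
2. A_y = -313/36  [2·signedArea(ADB) = -14/3 ∩ AE · BC = -511/216]
   → A = (121/36, -313/36)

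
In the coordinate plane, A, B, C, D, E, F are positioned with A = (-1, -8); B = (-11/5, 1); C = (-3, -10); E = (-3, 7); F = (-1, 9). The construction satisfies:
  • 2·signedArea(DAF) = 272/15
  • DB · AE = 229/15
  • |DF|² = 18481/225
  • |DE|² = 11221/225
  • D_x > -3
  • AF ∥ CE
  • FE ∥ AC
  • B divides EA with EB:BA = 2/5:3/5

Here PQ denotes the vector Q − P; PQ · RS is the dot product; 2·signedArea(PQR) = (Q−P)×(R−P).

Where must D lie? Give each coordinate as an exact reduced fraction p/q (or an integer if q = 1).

1. D_x = -31/15  [2·signedArea(DAF) = 272/15 ∩ DB · AE = 229/15]
2. D_y = 0  [2·signedArea(DAF) = 272/15 ∩ DB · AE = 229/15]
   → D = (-31/15, 0)

D = (-31/15, 0)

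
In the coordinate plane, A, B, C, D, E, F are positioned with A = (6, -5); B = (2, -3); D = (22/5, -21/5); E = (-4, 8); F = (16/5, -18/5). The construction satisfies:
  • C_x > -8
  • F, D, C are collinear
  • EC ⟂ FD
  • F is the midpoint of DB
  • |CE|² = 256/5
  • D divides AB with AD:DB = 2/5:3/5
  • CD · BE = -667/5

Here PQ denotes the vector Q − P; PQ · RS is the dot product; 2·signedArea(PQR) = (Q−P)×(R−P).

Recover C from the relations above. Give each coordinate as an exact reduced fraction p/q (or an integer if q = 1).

C = (-36/5, 8/5)

1. C_x = -36/5  [F, D, C are collinear ∩ EC ⟂ FD]
2. C_y = 8/5  [F, D, C are collinear ∩ EC ⟂ FD]
   → C = (-36/5, 8/5)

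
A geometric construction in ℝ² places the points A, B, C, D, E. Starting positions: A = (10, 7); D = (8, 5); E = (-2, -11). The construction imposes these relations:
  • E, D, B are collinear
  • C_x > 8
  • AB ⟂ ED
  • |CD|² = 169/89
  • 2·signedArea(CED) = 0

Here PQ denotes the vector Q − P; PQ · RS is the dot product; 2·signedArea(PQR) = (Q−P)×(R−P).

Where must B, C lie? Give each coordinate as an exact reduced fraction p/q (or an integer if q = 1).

B = (842/89, 653/89)
C = (777/89, 549/89)

1. B_x = 842/89  [E, D, B are collinear ∩ AB ⟂ ED]
2. B_y = 653/89  [E, D, B are collinear ∩ AB ⟂ ED]
   → B = (842/89, 653/89)
3. C_x = 777/89  [line -16·x + 10·y + 78 = 0 ∩ |CD|² = 169/89]
4. C_y = 549/89  [line -16·x + 10·y + 78 = 0 ∩ |CD|² = 169/89]
   → C = (777/89, 549/89)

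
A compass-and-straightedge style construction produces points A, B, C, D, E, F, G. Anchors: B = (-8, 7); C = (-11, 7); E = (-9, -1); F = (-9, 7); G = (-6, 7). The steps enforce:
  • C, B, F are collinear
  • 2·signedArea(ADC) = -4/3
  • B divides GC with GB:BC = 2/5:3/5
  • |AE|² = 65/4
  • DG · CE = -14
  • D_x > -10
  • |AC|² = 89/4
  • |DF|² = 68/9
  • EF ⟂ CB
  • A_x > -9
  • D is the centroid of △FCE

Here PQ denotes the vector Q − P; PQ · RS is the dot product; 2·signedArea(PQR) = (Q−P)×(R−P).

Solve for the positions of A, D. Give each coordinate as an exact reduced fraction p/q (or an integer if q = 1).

1. D_x = -29/3  [D is the centroid of △FCE]
2. D_y = 13/3  [D is the centroid of △FCE]
   → D = (-29/3, 13/3)
3. A_x = -17/2  [line -8/3·x + -4/3·y + -56/3 = 0 ∩ |AC|² = 89/4]
4. A_y = 3  [line -8/3·x + -4/3·y + -56/3 = 0 ∩ |AC|² = 89/4]
   → A = (-17/2, 3)

A = (-17/2, 3)
D = (-29/3, 13/3)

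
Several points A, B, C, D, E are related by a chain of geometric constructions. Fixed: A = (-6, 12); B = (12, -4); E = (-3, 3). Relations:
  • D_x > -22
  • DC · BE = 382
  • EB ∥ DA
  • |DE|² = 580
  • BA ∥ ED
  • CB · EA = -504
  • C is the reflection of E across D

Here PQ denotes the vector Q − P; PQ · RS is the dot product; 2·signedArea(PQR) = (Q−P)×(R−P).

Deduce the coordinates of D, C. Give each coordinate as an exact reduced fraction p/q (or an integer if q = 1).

1. D_x = -21  [EB ∥ DA ∩ BA ∥ ED]
2. D_y = 19  [EB ∥ DA ∩ BA ∥ ED]
   → D = (-21, 19)
3. C_x = -39  [C is the reflection of E across D]
4. C_y = 35  [C is the reflection of E across D]
   → C = (-39, 35)

C = (-39, 35)
D = (-21, 19)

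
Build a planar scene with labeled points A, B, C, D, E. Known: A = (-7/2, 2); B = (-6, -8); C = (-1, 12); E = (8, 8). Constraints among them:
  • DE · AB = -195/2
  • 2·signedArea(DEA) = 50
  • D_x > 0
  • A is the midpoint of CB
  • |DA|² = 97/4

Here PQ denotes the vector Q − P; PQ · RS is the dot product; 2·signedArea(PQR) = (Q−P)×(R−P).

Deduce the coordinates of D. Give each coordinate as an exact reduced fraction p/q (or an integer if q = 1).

D = (1, 0)

1. D_x = 1  [DE · AB = -195/2 ∩ 2·signedArea(DEA) = 50]
2. D_y = 0  [DE · AB = -195/2 ∩ 2·signedArea(DEA) = 50]
   → D = (1, 0)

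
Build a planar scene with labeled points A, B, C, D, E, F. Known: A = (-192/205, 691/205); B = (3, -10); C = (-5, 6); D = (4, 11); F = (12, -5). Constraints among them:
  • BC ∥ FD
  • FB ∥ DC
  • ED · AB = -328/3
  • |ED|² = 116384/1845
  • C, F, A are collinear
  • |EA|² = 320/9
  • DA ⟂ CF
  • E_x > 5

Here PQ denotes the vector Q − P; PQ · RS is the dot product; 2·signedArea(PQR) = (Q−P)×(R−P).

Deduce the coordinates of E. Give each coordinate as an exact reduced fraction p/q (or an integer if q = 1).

E = (3088/615, 1921/615)

1. E_x = 3088/615  [line -807/205·x + 2741/205·y + -13529/615 = 0 ∩ |EA|² = 320/9]
2. E_y = 1921/615  [line -807/205·x + 2741/205·y + -13529/615 = 0 ∩ |EA|² = 320/9]
   → E = (3088/615, 1921/615)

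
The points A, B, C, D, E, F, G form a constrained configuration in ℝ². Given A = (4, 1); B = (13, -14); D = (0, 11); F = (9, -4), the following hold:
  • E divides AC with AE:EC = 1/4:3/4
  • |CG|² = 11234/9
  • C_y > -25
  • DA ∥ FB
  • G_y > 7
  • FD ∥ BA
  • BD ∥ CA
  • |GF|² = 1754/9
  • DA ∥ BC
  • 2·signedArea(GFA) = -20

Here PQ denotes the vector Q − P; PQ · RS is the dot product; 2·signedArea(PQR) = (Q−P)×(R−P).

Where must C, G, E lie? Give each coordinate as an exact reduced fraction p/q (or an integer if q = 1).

1. C_x = 17  [BD ∥ CA ∩ DA ∥ BC]
2. C_y = -24  [BD ∥ CA ∩ DA ∥ BC]
   → C = (17, -24)
3. G_x = 4/3  [line -5·x + -5·y + 45 = 0 ∩ |GF|² = 1754/9]
4. G_y = 23/3  [line -5·x + -5·y + 45 = 0 ∩ |GF|² = 1754/9]
   → G = (4/3, 23/3)
5. E_x = 29/4  [E divides AC with AE:EC = 1/4:3/4]
6. E_y = -21/4  [E divides AC with AE:EC = 1/4:3/4]
   → E = (29/4, -21/4)

C = (17, -24)
E = (29/4, -21/4)
G = (4/3, 23/3)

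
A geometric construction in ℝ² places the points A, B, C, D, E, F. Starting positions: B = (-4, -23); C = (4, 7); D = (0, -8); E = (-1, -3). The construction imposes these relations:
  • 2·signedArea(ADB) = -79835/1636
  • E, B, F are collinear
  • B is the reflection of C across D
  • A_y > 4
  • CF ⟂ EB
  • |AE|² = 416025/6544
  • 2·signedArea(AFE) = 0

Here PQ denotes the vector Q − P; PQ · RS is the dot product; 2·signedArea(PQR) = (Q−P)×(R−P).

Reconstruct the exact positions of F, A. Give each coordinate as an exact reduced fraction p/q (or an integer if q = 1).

1. F_x = 236/409  [E, B, F are collinear ∩ CF ⟂ EB]
2. F_y = 3073/409  [E, B, F are collinear ∩ CF ⟂ EB]
   → F = (236/409, 3073/409)
3. A_x = 299/1636  [2·signedArea(AFE) = 0 ∩ 2·signedArea(ADB) = -79835/1636]
4. A_y = 1998/409  [2·signedArea(AFE) = 0 ∩ 2·signedArea(ADB) = -79835/1636]
   → A = (299/1636, 1998/409)

A = (299/1636, 1998/409)
F = (236/409, 3073/409)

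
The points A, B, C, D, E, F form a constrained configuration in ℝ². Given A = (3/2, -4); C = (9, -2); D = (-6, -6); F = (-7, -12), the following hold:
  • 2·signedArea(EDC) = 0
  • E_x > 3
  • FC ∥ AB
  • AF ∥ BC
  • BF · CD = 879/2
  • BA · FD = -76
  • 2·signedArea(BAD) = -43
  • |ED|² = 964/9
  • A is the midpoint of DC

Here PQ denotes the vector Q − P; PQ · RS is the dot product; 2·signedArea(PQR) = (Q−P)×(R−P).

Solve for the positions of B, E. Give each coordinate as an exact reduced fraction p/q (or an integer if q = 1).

1. B_x = 35/2  [AF ∥ BC ∩ FC ∥ AB]
2. B_y = 6  [AF ∥ BC ∩ FC ∥ AB]
   → B = (35/2, 6)
3. E_x = 4  [line -4·x + 15·y + 66 = 0 ∩ |ED|² = 964/9]
4. E_y = -10/3  [line -4·x + 15·y + 66 = 0 ∩ |ED|² = 964/9]
   → E = (4, -10/3)

B = (35/2, 6)
E = (4, -10/3)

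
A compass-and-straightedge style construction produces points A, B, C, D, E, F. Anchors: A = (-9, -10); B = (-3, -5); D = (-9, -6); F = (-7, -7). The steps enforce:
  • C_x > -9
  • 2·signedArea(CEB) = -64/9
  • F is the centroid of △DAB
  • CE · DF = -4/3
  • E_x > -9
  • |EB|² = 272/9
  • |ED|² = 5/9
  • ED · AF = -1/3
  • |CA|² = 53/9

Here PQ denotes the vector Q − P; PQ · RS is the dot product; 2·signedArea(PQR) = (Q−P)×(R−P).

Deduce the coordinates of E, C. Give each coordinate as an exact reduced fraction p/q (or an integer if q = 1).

1. E_x = -25/3  [line -2·x + -3·y + -107/3 = 0 ∩ |ED|² = 5/9]
2. E_y = -19/3  [line -2·x + -3·y + -107/3 = 0 ∩ |ED|² = 5/9]
   → E = (-25/3, -19/3)
3. C_x = -25/3  [2·signedArea(CEB) = -64/9 ∩ CE · DF = -4/3]
4. C_y = -23/3  [2·signedArea(CEB) = -64/9 ∩ CE · DF = -4/3]
   → C = (-25/3, -23/3)

C = (-25/3, -23/3)
E = (-25/3, -19/3)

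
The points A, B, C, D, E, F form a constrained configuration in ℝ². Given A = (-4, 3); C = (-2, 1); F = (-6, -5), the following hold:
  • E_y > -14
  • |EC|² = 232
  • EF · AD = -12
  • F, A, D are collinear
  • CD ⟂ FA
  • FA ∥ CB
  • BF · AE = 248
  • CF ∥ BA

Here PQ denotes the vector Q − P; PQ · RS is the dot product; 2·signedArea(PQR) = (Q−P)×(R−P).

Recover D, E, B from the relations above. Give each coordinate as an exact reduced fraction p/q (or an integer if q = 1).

B = (0, 9)
D = (-74/17, 27/17)
E = (-8, -13)

1. D_x = -74/17  [F, A, D are collinear ∩ CD ⟂ FA]
2. D_y = 27/17  [F, A, D are collinear ∩ CD ⟂ FA]
   → D = (-74/17, 27/17)
3. E_x = -8  [line 6/17·x + 24/17·y + 360/17 = 0 ∩ |EC|² = 232]
4. E_y = -13  [line 6/17·x + 24/17·y + 360/17 = 0 ∩ |EC|² = 232]
   → E = (-8, -13)
5. B_x = 0  [CF ∥ BA ∩ FA ∥ CB]
6. B_y = 9  [CF ∥ BA ∩ FA ∥ CB]
   → B = (0, 9)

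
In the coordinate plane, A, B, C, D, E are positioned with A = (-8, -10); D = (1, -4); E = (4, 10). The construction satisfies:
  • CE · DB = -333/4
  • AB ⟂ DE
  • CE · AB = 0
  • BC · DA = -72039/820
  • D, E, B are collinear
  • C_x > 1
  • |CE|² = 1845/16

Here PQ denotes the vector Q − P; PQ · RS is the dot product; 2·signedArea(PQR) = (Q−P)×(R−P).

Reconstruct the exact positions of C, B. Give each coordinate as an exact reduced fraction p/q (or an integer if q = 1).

B = (-128/205, -2374/205)
C = (7/4, -1/2)

1. B_x = -128/205  [D, E, B are collinear ∩ AB ⟂ DE]
2. B_y = -2374/205  [D, E, B are collinear ∩ AB ⟂ DE]
   → B = (-128/205, -2374/205)
3. C_x = 7/4  [CE · AB = 0 ∩ CE · DB = -333/4]
4. C_y = -1/2  [CE · AB = 0 ∩ CE · DB = -333/4]
   → C = (7/4, -1/2)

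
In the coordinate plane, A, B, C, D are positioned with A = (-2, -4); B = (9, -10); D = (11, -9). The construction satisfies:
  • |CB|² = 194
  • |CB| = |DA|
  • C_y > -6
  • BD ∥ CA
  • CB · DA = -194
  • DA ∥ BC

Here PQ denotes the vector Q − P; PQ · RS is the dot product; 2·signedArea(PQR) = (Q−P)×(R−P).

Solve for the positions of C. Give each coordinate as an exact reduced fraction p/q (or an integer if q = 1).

1. C_x = -4  [BD ∥ CA ∩ DA ∥ BC]
2. C_y = -5  [BD ∥ CA ∩ DA ∥ BC]
   → C = (-4, -5)

C = (-4, -5)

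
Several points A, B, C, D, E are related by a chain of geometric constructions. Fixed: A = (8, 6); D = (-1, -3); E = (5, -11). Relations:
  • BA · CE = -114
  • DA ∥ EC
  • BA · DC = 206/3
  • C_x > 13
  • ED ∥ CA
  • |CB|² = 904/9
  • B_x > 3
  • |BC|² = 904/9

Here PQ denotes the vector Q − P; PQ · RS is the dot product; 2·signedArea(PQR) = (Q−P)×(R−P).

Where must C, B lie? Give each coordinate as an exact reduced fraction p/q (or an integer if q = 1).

1. C_x = 14  [ED ∥ CA ∩ DA ∥ EC]
2. C_y = -2  [ED ∥ CA ∩ DA ∥ EC]
   → C = (14, -2)
3. B_x = 4  [BA · DC = 206/3 ∩ BA · CE = -114]
4. B_y = -8/3  [BA · DC = 206/3 ∩ BA · CE = -114]
   → B = (4, -8/3)

B = (4, -8/3)
C = (14, -2)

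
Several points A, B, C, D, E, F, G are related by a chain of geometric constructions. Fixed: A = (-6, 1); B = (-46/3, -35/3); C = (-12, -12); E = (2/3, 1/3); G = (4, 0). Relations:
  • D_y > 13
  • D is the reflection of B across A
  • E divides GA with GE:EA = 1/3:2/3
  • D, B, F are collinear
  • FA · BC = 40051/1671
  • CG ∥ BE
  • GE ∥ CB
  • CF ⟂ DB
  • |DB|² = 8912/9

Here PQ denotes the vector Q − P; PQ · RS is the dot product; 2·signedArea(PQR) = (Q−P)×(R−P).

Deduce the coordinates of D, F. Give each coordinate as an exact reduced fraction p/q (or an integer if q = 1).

D = (10/3, 41/3)
F = (-7976/557, -5732/557)

1. D_x = 10/3  [D is the reflection of B across A]
2. D_y = 41/3  [D is the reflection of B across A]
   → D = (10/3, 41/3)
3. F_x = -7976/557  [D, B, F are collinear ∩ CF ⟂ DB]
4. F_y = -5732/557  [D, B, F are collinear ∩ CF ⟂ DB]
   → F = (-7976/557, -5732/557)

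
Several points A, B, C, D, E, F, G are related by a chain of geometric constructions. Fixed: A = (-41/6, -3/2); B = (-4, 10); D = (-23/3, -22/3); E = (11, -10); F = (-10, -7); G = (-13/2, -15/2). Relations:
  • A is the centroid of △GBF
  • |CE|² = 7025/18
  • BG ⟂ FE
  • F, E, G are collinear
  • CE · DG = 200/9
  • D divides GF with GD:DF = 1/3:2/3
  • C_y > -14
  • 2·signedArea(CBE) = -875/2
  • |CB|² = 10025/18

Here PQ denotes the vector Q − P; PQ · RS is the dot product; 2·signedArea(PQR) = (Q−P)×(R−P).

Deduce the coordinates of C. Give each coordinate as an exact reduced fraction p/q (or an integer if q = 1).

C = (-17/2, -79/6)

1. C_x = -17/2  [CE · DG = 200/9 ∩ 2·signedArea(CBE) = -875/2]
2. C_y = -79/6  [CE · DG = 200/9 ∩ 2·signedArea(CBE) = -875/2]
   → C = (-17/2, -79/6)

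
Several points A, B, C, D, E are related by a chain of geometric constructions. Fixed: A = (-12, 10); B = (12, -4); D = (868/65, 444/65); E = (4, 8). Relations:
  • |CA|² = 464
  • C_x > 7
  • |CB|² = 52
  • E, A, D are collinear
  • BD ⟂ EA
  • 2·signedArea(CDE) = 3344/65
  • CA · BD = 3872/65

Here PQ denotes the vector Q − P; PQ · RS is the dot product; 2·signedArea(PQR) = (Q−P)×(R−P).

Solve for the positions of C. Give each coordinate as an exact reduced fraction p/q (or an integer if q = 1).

1. C_x = 8  [line -76/65·x + -608/65·y + 1824/65 = 0 ∩ |CA|² = 464]
2. C_y = 2  [line -76/65·x + -608/65·y + 1824/65 = 0 ∩ |CA|² = 464]
   → C = (8, 2)

C = (8, 2)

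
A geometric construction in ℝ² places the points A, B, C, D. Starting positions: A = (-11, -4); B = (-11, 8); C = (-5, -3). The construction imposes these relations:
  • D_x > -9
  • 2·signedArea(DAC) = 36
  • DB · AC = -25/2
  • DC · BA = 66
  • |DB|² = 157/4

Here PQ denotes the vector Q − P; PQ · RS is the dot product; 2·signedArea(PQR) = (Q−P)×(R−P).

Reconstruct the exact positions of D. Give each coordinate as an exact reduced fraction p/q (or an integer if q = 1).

1. D_x = -8  [2·signedArea(DAC) = 36 ∩ DC · BA = 66]
2. D_y = 5/2  [2·signedArea(DAC) = 36 ∩ DC · BA = 66]
   → D = (-8, 5/2)

D = (-8, 5/2)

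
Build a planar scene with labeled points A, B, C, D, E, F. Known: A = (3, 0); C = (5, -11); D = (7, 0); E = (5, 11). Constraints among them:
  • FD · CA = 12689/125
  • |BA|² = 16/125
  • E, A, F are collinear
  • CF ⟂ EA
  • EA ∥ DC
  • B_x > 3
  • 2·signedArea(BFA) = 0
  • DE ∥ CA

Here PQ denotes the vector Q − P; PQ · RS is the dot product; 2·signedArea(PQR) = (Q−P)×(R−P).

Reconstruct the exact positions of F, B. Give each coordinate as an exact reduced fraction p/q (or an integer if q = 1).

B = (383/125, 44/125)
F = (141/125, -1287/125)

1. F_x = 141/125  [E, A, F are collinear ∩ CF ⟂ EA]
2. F_y = -1287/125  [E, A, F are collinear ∩ CF ⟂ EA]
   → F = (141/125, -1287/125)
3. B_x = 383/125  [line -1287/125·x + 234/125·y + 3861/125 = 0 ∩ |BA|² = 16/125]
4. B_y = 44/125  [line -1287/125·x + 234/125·y + 3861/125 = 0 ∩ |BA|² = 16/125]
   → B = (383/125, 44/125)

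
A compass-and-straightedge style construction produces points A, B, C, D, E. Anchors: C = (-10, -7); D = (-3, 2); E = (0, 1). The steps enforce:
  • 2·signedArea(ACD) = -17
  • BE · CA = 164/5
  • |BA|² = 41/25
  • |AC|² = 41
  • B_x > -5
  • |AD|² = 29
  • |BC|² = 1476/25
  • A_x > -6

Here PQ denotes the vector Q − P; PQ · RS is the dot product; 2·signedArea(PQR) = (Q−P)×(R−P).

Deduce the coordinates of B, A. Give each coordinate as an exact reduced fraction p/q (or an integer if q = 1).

A = (-5, -3)
B = (-4, -11/5)

1. A_x = -5  [line -9·x + 7·y + -24 = 0 ∩ |AC|² = 41]
2. A_y = -3  [line -9·x + 7·y + -24 = 0 ∩ |AC|² = 41]
   → A = (-5, -3)
3. B_x = -4  [line -5·x + -4·y + -144/5 = 0 ∩ |BC|² = 1476/25]
4. B_y = -11/5  [line -5·x + -4·y + -144/5 = 0 ∩ |BC|² = 1476/25]
   → B = (-4, -11/5)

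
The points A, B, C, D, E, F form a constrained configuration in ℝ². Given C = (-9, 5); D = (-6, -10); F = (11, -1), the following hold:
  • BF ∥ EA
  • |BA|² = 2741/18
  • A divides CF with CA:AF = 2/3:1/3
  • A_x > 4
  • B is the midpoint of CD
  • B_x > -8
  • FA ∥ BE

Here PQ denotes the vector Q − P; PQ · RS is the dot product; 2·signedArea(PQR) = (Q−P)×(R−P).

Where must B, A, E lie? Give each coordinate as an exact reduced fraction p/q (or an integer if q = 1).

1. B_x = -15/2  [B is the midpoint of CD]
2. B_y = -5/2  [B is the midpoint of CD]
   → B = (-15/2, -5/2)
3. A_x = 13/3  [A divides CF with CA:AF = 2/3:1/3]
4. A_y = 1  [A divides CF with CA:AF = 2/3:1/3]
   → A = (13/3, 1)
5. E_x = -85/6  [BF ∥ EA ∩ FA ∥ BE]
6. E_y = -1/2  [BF ∥ EA ∩ FA ∥ BE]
   → E = (-85/6, -1/2)

A = (13/3, 1)
B = (-15/2, -5/2)
E = (-85/6, -1/2)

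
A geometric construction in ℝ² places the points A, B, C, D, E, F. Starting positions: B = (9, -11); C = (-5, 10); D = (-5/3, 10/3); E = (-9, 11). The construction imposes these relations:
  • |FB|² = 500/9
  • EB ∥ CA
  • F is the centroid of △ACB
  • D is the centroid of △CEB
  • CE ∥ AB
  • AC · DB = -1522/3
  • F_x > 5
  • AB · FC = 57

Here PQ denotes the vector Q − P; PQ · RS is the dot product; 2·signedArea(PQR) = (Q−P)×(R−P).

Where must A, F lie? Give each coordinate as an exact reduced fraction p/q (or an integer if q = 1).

A = (13, -12)
F = (17/3, -13/3)

1. A_x = 13  [CE ∥ AB ∩ EB ∥ CA]
2. A_y = -12  [CE ∥ AB ∩ EB ∥ CA]
   → A = (13, -12)
3. F_x = 17/3  [F is the centroid of △ACB]
4. F_y = -13/3  [F is the centroid of △ACB]
   → F = (17/3, -13/3)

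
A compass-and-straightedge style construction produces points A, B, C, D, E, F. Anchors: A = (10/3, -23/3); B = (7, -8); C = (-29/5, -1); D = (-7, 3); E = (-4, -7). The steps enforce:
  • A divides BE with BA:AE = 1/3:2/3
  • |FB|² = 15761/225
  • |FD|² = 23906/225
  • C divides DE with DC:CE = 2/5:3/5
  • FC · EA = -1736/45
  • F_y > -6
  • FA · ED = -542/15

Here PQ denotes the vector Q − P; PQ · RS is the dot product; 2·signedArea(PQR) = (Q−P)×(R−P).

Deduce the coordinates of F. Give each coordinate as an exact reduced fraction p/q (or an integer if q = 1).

F = (-14/15, -16/3)

1. F_x = -14/15  [FA · ED = -542/15 ∩ FC · EA = -1736/45]
2. F_y = -16/3  [FA · ED = -542/15 ∩ FC · EA = -1736/45]
   → F = (-14/15, -16/3)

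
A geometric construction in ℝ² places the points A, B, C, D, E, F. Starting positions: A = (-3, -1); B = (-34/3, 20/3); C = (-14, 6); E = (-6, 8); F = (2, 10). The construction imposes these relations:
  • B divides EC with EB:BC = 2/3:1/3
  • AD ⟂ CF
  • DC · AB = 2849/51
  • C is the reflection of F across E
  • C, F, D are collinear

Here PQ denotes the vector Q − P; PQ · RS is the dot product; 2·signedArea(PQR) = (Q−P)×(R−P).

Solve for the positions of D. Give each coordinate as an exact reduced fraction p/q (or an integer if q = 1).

D = (-90/17, 139/17)

1. D_x = -90/17  [C, F, D are collinear ∩ AD ⟂ CF]
2. D_y = 139/17  [C, F, D are collinear ∩ AD ⟂ CF]
   → D = (-90/17, 139/17)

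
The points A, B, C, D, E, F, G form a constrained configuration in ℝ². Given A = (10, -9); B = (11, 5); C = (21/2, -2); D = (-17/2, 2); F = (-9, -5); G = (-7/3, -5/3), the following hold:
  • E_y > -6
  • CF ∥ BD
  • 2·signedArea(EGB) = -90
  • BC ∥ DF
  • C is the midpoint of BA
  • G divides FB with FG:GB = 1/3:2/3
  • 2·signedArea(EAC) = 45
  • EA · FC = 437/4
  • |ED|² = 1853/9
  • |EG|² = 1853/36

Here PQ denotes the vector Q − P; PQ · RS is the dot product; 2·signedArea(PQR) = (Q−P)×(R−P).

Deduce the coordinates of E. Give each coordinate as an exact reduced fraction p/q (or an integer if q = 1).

E = (23/6, -16/3)

1. E_x = 23/6  [2·signedArea(EGB) = -90 ∩ 2·signedArea(EAC) = 45]
2. E_y = -16/3  [2·signedArea(EGB) = -90 ∩ 2·signedArea(EAC) = 45]
   → E = (23/6, -16/3)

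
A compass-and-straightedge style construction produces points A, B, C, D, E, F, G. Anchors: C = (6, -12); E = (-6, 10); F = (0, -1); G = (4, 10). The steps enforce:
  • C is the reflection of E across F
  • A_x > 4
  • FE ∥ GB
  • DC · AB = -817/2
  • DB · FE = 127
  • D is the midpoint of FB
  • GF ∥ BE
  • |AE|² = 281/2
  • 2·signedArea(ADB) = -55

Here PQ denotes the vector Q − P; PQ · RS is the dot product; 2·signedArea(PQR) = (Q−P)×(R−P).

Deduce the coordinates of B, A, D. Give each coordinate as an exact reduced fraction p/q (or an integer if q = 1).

A = (9/2, 9/2)
B = (-2, 21)
D = (-1, 10)

1. B_x = -2  [GF ∥ BE ∩ FE ∥ GB]
2. B_y = 21  [GF ∥ BE ∩ FE ∥ GB]
   → B = (-2, 21)
3. D_x = -1  [D is the midpoint of FB]
4. D_y = 10  [D is the midpoint of FB]
   → D = (-1, 10)
5. A_x = 9/2  [2·signedArea(ADB) = -55 ∩ DC · AB = -817/2]
6. A_y = 9/2  [2·signedArea(ADB) = -55 ∩ DC · AB = -817/2]
   → A = (9/2, 9/2)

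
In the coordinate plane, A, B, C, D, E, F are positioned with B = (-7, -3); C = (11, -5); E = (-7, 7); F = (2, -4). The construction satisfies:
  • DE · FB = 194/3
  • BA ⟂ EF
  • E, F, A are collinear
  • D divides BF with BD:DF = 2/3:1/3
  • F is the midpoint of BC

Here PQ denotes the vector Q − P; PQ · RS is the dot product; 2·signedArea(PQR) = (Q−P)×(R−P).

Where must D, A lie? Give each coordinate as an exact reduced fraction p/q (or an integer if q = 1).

A = (-212/101, 102/101)
D = (-1, -11/3)

1. D_x = -1  [D divides BF with BD:DF = 2/3:1/3]
2. D_y = -11/3  [D divides BF with BD:DF = 2/3:1/3]
   → D = (-1, -11/3)
3. A_x = -212/101  [E, F, A are collinear ∩ BA ⟂ EF]
4. A_y = 102/101  [E, F, A are collinear ∩ BA ⟂ EF]
   → A = (-212/101, 102/101)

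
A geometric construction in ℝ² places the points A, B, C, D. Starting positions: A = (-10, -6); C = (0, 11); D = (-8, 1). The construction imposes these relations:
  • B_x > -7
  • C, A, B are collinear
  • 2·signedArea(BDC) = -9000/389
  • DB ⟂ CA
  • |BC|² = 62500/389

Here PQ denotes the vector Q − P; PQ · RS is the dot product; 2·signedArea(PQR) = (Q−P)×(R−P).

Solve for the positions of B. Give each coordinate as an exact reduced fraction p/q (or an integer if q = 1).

1. B_x = -2500/389  [C, A, B are collinear ∩ DB ⟂ CA]
2. B_y = 29/389  [C, A, B are collinear ∩ DB ⟂ CA]
   → B = (-2500/389, 29/389)

B = (-2500/389, 29/389)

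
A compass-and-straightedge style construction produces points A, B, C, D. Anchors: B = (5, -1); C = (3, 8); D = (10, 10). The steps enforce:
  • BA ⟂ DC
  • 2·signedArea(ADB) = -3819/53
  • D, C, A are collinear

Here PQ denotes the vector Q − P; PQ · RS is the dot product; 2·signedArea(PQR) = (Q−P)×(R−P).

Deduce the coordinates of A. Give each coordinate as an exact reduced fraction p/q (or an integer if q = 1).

1. A_x = 131/53  [D, C, A are collinear ∩ BA ⟂ DC]
2. A_y = 416/53  [D, C, A are collinear ∩ BA ⟂ DC]
   → A = (131/53, 416/53)

A = (131/53, 416/53)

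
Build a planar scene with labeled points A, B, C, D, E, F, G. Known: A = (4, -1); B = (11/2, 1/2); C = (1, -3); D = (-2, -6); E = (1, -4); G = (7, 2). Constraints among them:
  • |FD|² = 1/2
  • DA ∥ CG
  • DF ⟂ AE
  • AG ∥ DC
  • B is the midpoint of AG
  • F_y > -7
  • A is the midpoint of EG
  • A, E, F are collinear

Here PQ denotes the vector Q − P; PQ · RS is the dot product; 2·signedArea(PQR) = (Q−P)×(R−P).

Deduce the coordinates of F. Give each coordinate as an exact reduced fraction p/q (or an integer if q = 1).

1. F_x = -3/2  [A, E, F are collinear ∩ DF ⟂ AE]
2. F_y = -13/2  [A, E, F are collinear ∩ DF ⟂ AE]
   → F = (-3/2, -13/2)

F = (-3/2, -13/2)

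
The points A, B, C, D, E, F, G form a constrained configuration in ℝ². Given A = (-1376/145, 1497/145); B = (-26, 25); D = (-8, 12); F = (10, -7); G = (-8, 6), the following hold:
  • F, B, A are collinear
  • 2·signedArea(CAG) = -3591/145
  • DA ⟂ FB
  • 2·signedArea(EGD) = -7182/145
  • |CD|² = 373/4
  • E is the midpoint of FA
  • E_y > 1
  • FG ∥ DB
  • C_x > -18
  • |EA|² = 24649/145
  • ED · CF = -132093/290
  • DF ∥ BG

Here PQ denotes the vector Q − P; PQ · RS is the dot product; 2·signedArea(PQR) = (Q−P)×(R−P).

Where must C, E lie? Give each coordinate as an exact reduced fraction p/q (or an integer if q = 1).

C = (-17, 31/2)
E = (37/145, 241/145)

1. E_x = 37/145  [E is the midpoint of FA]
2. E_y = 241/145  [E is the midpoint of FA]
   → E = (37/145, 241/145)
3. C_x = -17  [2·signedArea(CAG) = -3591/145 ∩ ED · CF = -132093/290]
4. C_y = 31/2  [2·signedArea(CAG) = -3591/145 ∩ ED · CF = -132093/290]
   → C = (-17, 31/2)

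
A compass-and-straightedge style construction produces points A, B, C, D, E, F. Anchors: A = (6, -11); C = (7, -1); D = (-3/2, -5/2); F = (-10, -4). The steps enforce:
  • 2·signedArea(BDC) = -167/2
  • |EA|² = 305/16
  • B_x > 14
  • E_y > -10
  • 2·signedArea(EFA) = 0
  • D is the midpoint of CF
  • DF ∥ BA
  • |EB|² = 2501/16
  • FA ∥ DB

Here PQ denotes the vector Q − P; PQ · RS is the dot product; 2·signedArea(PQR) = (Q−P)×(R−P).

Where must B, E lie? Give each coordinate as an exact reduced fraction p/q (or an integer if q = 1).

B = (29/2, -19/2)
E = (2, -37/4)

1. B_x = 29/2  [DF ∥ BA ∩ FA ∥ DB]
2. B_y = -19/2  [DF ∥ BA ∩ FA ∥ DB]
   → B = (29/2, -19/2)
3. E_x = 2  [line 7·x + 16·y + 134 = 0 ∩ |EB|² = 2501/16]
4. E_y = -37/4  [line 7·x + 16·y + 134 = 0 ∩ |EB|² = 2501/16]
   → E = (2, -37/4)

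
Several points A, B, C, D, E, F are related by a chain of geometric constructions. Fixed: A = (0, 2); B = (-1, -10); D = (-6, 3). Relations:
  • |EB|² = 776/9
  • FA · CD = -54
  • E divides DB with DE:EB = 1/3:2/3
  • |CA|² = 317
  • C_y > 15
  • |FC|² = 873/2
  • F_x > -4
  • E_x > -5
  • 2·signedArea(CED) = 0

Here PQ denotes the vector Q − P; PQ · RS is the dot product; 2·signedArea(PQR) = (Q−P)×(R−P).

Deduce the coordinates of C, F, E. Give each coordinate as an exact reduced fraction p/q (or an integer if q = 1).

1. E_x = -13/3  [E divides DB with DE:EB = 1/3:2/3]
2. E_y = -4/3  [E divides DB with DE:EB = 1/3:2/3]
   → E = (-13/3, -4/3)
3. C_x = -11  [line -13/3·x + -5/3·y + -21 = 0 ∩ |CA|² = 317]
4. C_y = 16  [line -13/3·x + -5/3·y + -21 = 0 ∩ |CA|² = 317]
   → C = (-11, 16)
5. F_x = -7/2  [line -5·x + 13·y + 28 = 0 ∩ |FC|² = 873/2]
6. F_y = -7/2  [line -5·x + 13·y + 28 = 0 ∩ |FC|² = 873/2]
   → F = (-7/2, -7/2)

C = (-11, 16)
E = (-13/3, -4/3)
F = (-7/2, -7/2)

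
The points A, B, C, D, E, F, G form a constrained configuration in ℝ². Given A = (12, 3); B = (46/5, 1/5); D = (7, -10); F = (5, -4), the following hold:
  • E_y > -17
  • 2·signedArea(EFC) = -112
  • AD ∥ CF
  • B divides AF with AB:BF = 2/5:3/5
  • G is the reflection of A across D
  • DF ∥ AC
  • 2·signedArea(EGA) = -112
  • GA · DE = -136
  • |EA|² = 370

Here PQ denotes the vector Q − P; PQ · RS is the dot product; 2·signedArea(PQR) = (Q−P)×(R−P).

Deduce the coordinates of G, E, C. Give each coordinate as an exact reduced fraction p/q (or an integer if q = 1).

1. G_x = 2  [G is the reflection of A across D]
2. G_y = -23  [G is the reflection of A across D]
   → G = (2, -23)
3. E_x = 9  [2·signedArea(EGA) = -112 ∩ GA · DE = -136]
4. E_y = -16  [2·signedArea(EGA) = -112 ∩ GA · DE = -136]
   → E = (9, -16)
5. C_x = 10  [AD ∥ CF ∩ DF ∥ AC]
6. C_y = 9  [AD ∥ CF ∩ DF ∥ AC]
   → C = (10, 9)

C = (10, 9)
E = (9, -16)
G = (2, -23)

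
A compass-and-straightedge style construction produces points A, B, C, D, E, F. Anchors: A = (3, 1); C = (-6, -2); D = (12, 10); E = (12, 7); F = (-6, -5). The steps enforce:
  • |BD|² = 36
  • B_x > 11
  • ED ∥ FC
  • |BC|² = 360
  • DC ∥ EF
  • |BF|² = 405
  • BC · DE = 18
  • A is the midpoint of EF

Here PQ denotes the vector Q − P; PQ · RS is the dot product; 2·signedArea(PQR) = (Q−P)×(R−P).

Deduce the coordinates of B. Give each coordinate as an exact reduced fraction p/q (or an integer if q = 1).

1. B_y = 4  [BC · DE = 18]
2. B_x = 12  [|BF|² = 405]
   → B = (12, 4)

B = (12, 4)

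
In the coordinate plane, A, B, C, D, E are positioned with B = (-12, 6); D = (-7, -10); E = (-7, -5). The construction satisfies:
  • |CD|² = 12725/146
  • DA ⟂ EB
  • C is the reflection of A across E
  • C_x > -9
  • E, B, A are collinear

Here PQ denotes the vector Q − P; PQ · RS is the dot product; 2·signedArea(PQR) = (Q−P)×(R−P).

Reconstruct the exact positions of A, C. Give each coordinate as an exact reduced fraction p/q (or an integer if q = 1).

1. A_x = -747/146  [E, B, A are collinear ∩ DA ⟂ EB]
2. A_y = -1335/146  [E, B, A are collinear ∩ DA ⟂ EB]
   → A = (-747/146, -1335/146)
3. C_x = -1297/146  [C is the reflection of A across E]
4. C_y = -125/146  [C is the reflection of A across E]
   → C = (-1297/146, -125/146)

A = (-747/146, -1335/146)
C = (-1297/146, -125/146)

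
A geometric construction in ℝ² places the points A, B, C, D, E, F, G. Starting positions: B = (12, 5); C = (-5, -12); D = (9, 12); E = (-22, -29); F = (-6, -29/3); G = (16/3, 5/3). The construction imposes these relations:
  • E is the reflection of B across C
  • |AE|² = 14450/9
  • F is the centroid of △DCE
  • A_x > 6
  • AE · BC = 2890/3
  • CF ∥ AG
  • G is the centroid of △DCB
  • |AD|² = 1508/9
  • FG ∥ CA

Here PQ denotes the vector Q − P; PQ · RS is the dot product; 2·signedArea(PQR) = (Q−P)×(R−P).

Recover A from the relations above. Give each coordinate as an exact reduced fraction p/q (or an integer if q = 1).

1. A_x = 19/3  [CF ∥ AG ∩ FG ∥ CA]
2. A_y = -2/3  [CF ∥ AG ∩ FG ∥ CA]
   → A = (19/3, -2/3)

A = (19/3, -2/3)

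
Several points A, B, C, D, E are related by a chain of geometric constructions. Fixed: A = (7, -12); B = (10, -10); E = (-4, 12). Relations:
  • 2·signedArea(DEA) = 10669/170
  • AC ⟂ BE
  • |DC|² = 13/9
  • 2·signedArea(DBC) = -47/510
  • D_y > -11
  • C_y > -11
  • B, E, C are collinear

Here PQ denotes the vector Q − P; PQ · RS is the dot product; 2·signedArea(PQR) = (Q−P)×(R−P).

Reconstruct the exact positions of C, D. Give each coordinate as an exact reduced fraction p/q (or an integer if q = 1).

C = (1707/170, -1711/170)
D = (4597/510, -1817/170)

1. C_x = 1707/170  [B, E, C are collinear ∩ AC ⟂ BE]
2. C_y = -1711/170  [B, E, C are collinear ∩ AC ⟂ BE]
   → C = (1707/170, -1711/170)
3. D_x = 4597/510  [2·signedArea(DEA) = 10669/170 ∩ 2·signedArea(DBC) = -47/510]
4. D_y = -1817/170  [2·signedArea(DEA) = 10669/170 ∩ 2·signedArea(DBC) = -47/510]
   → D = (4597/510, -1817/170)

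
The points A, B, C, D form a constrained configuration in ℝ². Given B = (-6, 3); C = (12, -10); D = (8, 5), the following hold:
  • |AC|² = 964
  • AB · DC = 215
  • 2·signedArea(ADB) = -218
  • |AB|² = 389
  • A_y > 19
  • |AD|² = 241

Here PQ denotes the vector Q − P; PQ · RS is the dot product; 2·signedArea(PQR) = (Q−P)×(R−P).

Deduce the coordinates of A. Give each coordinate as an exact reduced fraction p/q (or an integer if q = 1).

A = (4, 20)

1. A_x = 4  [2·signedArea(ADB) = -218 ∩ AB · DC = 215]
2. A_y = 20  [2·signedArea(ADB) = -218 ∩ AB · DC = 215]
   → A = (4, 20)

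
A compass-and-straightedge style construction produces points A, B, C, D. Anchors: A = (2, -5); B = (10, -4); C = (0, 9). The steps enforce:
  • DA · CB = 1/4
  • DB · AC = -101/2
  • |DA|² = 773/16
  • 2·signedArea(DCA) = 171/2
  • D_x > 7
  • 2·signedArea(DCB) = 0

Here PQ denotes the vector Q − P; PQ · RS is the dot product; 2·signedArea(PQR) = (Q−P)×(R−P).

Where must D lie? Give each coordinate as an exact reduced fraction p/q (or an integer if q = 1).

1. D_x = 15/2  [2·signedArea(DCB) = 0 ∩ DB · AC = -101/2]
2. D_y = -3/4  [2·signedArea(DCB) = 0 ∩ DB · AC = -101/2]
   → D = (15/2, -3/4)

D = (15/2, -3/4)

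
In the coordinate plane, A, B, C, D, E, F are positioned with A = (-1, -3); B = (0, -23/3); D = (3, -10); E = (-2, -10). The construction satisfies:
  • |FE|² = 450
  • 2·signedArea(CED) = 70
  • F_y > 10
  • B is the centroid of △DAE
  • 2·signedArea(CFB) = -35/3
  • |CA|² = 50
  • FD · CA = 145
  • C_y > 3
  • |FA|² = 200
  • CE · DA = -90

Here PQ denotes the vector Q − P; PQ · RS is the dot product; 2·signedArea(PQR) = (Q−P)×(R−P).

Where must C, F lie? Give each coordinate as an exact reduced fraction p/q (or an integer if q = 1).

1. C_x = 0  [2·signedArea(CED) = 70 ∩ CE · DA = -90]
2. C_y = 4  [2·signedArea(CED) = 70 ∩ CE · DA = -90]
   → C = (0, 4)
3. F_x = 1  [FD · CA = 145 ∩ 2·signedArea(CFB) = -35/3]
4. F_y = 11  [FD · CA = 145 ∩ 2·signedArea(CFB) = -35/3]
   → F = (1, 11)

C = (0, 4)
F = (1, 11)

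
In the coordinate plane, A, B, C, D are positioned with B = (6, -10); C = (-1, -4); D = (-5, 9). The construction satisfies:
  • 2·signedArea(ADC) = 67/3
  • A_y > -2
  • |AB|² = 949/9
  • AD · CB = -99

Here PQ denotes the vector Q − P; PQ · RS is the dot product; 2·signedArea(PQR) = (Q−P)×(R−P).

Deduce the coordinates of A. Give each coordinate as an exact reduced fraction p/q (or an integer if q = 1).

1. A_x = 0  [2·signedArea(ADC) = 67/3 ∩ AD · CB = -99]
2. A_y = -5/3  [2·signedArea(ADC) = 67/3 ∩ AD · CB = -99]
   → A = (0, -5/3)

A = (0, -5/3)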